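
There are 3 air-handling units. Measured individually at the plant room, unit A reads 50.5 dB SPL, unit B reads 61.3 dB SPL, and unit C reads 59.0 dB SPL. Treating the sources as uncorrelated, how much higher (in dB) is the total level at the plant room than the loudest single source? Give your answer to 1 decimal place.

Uncorrelated sources add in intensity (power), not in dB.
L_total = 10·log₁₀(10^(50.5/10) + 10^(61.3/10) + 10^(59.0/10)) = 63.53 dB SPL.
Excess over the loudest (61.3 dB): 63.53 − 61.3 = 2.2 dB.

2.2 dB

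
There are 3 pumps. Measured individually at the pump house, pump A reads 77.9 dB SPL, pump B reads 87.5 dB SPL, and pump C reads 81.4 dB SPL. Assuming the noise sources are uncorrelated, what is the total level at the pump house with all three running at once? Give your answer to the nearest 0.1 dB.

Incoherent sources sum as intensities:
L_total = 10·log₁₀(10^(77.9/10) + 10^(87.5/10) + 10^(81.4/10)) = 10·log₁₀(762000000) = 88.8 dB SPL.

88.8 dB SPL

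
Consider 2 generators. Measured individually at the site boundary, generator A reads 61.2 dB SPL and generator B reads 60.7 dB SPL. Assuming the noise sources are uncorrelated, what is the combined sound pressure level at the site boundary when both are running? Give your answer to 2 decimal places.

Add the sources as powers (linear), then convert back to dB:
L_total = 10·log₁₀(10^(61.2/10) + 10^(60.7/10)) = 10·log₁₀(2493000) = 63.97 dB SPL.

63.97 dB SPL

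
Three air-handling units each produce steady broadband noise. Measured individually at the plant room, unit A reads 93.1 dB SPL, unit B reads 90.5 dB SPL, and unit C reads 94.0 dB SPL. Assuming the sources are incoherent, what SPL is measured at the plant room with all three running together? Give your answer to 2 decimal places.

Incoherent sources sum as intensities:
L_total = 10·log₁₀(10^(93.1/10) + 10^(90.5/10) + 10^(94.0/10)) = 10·log₁₀(5676000000) = 97.54 dB SPL.

97.54 dB SPL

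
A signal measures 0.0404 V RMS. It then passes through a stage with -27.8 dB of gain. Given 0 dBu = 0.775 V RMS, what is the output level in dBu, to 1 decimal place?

Input level: 20·log₁₀(0.0404/0.775) = -25.66 dBu.
Output: -25.66 − 27.8 = -53.5 dBu.

-53.5 dBu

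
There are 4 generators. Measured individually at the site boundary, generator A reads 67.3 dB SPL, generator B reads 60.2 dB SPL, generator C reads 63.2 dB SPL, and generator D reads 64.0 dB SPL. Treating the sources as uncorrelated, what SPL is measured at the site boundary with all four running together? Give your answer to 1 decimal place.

Add the sources as powers (linear), then convert back to dB:
L_total = 10·log₁₀(10^(67.3/10) + 10^(60.2/10) + 10^(63.2/10) + 10^(64.0/10)) = 10·log₁₀(11020000) = 70.4 dB SPL.

70.4 dB SPL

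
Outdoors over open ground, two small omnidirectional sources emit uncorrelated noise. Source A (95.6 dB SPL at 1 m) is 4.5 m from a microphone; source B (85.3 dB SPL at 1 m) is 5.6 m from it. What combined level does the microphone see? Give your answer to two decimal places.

At the listener: L_A = 95.6 − 20·log₁₀(4.5) = 82.536 dB; L_B = 85.3 − 20·log₁₀(5.6) = 70.336 dB.
Combined: 10·log₁₀(10^(82.536/10)+10^(70.336/10)) = 82.79 dB SPL.

82.79 dB SPL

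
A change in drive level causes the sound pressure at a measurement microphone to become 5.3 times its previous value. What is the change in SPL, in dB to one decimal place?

Sound pressure is an amplitude quantity: ΔL = 20·log₁₀(p₂/p₁).
20·log₁₀(5.3) = 14.5 dB.

14.5 dB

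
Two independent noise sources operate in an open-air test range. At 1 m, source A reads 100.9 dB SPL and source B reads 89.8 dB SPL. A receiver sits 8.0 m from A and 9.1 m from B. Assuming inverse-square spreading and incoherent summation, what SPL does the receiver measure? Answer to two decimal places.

At the listener: L_A = 100.9 − 20·log₁₀(8.0) = 82.838 dB; L_B = 89.8 − 20·log₁₀(9.1) = 70.619 dB.
Combined: 10·log₁₀(10^(82.838/10)+10^(70.619/10)) = 83.09 dB SPL.

83.09 dB SPL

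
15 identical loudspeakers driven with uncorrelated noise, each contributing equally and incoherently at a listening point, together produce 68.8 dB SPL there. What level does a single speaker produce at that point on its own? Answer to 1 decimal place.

57.0 dB SPL

15 equal incoherent sources add 10·log₁₀(15) = 11.76 dB over one source.
L_one = 68.8 − 11.76 = 57.0 dB SPL.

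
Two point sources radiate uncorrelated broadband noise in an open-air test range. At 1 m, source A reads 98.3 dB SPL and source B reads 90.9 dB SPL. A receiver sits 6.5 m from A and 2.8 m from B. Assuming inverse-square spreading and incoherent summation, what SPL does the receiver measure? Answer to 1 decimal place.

At the listener: L_A = 98.3 − 20·log₁₀(6.5) = 82.04 dB; L_B = 90.9 − 20·log₁₀(2.8) = 81.96 dB.
Combined: 10·log₁₀(10^(82.04/10)+10^(81.96/10)) = 85.0 dB SPL.

85.0 dB SPL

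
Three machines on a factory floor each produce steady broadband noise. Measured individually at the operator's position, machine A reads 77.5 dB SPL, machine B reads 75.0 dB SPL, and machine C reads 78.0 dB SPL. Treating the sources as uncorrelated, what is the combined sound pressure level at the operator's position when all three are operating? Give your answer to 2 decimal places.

81.79 dB SPL

Add the sources as powers (linear), then convert back to dB:
L_total = 10·log₁₀(10^(77.5/10) + 10^(75.0/10) + 10^(78.0/10)) = 10·log₁₀(151000000) = 81.79 dB SPL.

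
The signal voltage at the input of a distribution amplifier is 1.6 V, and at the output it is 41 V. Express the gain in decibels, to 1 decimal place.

28.2 dB

Voltage is an amplitude quantity, so gain = 20·log₁₀(V_out/V_in).
20·log₁₀(41/1.6) = 20·log₁₀(25.62) = 28.2 dB.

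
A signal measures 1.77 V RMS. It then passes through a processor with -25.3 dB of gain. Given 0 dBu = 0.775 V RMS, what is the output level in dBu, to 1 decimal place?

-18.1 dBu

Input level: 20·log₁₀(1.77/0.775) = 7.17 dBu.
Output: 7.17 − 25.3 = -18.1 dBu.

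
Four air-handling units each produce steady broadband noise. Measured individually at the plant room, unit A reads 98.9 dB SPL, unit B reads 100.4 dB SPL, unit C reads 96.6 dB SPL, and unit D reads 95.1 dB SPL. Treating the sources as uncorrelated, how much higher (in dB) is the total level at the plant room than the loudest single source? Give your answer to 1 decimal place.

3.8 dB

Uncorrelated sources add in intensity (power), not in dB.
L_total = 10·log₁₀(10^(98.9/10) + 10^(100.4/10) + 10^(96.6/10) + 10^(95.1/10)) = 104.24 dB SPL.
Excess over the loudest (100.4 dB): 104.24 − 100.4 = 3.8 dB.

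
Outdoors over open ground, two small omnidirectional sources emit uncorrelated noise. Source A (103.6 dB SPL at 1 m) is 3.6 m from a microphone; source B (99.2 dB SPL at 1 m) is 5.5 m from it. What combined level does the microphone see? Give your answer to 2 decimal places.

93.10 dB SPL

At the listener: L_A = 103.6 − 20·log₁₀(3.6) = 92.474 dB; L_B = 99.2 − 20·log₁₀(5.5) = 84.393 dB.
Combined: 10·log₁₀(10^(92.474/10)+10^(84.393/10)) = 93.10 dB SPL.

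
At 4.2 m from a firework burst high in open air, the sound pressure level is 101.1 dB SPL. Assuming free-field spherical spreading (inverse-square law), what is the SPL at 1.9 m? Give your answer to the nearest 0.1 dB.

For a point source in a free field, ΔL = −20·log₁₀(d₂/d₁).
ΔL = −20·log₁₀(1.9/4.2) = 6.89 dB, so L₂ = 101.1 + (6.89) = 108.0 dB SPL.

108.0 dB SPL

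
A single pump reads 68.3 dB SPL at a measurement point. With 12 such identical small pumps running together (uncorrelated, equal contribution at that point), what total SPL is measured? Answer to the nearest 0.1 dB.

79.1 dB SPL

12 equal incoherent sources raise the level by 10·log₁₀(12) = 10.79 dB.
L_total = 68.3 + 10.79 = 79.1 dB SPL.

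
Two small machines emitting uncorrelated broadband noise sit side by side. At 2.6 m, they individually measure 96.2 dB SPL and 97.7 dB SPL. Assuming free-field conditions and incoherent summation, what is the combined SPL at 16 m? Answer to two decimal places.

84.24 dB SPL

Combined at 2.6 m: 10·log₁₀(10^(96.2/10)+10^(97.7/10)) = 100.025 dB SPL.
Then apply −20·log₁₀(16/2.6) = -15.783 dB → 84.24 dB SPL.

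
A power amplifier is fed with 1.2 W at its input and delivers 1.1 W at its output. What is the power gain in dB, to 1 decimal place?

-0.4 dB

Power is a power quantity, so gain = 10·log₁₀(P_out/P_in).
10·log₁₀(1.1/1.2) = 10·log₁₀(0.9167) = -0.4 dB.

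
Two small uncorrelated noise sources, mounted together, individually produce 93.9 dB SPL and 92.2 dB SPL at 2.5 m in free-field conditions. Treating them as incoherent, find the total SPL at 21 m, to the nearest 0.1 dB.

Combined at 2.5 m: 10·log₁₀(10^(93.9/10)+10^(92.2/10)) = 96.14 dB SPL.
Then apply −20·log₁₀(21/2.5) = -18.49 dB → 77.7 dB SPL.

77.7 dB SPL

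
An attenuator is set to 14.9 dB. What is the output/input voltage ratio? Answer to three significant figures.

Voltage ratio = 10^(dB/20).
10^(-14.9/20) = 10^(-0.7450) = 0.180.

0.180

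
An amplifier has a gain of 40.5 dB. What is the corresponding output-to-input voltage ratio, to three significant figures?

106

Voltage ratio = 10^(dB/20).
10^(40.5/20) = 10^(2.025) = 106.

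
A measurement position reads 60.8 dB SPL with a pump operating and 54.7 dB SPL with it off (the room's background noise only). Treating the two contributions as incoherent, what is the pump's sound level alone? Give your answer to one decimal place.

Remove the background by subtracting linear intensities:
L_src = 10·log₁₀(10^(60.8/10) − 10^(54.7/10)) = 10·log₁₀(907100) = 59.6 dB SPL.

59.6 dB SPL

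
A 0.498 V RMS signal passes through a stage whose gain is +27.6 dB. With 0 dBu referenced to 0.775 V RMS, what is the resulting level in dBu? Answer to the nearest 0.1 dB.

Input level: 20·log₁₀(0.498/0.775) = -3.84 dBu.
Output: -3.84 + 27.6 = +23.8 dBu.

+23.8 dBu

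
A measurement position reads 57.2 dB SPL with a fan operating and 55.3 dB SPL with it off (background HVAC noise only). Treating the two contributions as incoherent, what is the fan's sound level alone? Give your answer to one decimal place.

52.7 dB SPL

Remove the background by subtracting linear intensities:
L_src = 10·log₁₀(10^(57.2/10) − 10^(55.3/10)) = 10·log₁₀(186000) = 52.7 dB SPL.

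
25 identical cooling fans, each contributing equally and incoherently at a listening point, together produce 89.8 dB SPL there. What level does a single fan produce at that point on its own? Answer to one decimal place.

75.8 dB SPL

25 equal incoherent sources add 10·log₁₀(25) = 13.98 dB over one source.
L_one = 89.8 − 13.98 = 75.8 dB SPL.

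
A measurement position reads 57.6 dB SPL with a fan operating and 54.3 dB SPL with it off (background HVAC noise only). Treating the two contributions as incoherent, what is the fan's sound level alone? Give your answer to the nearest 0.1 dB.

Background correction is a power subtraction:
L_src = 10·log₁₀(10^(57.6/10) − 10^(54.3/10)) = 10·log₁₀(306300) = 54.9 dB SPL.

54.9 dB SPL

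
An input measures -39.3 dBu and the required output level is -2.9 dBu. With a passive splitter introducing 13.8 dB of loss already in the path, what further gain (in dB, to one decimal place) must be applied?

The required make-up gain is the shortfall in the dB sum.
G = -2.9 − (-39.3) + 13.8 = 50.2 dB.

50.2 dB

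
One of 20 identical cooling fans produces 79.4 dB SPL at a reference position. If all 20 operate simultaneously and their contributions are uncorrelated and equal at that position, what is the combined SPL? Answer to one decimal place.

92.4 dB SPL

20 equal incoherent sources raise the level by 10·log₁₀(20) = 13.01 dB.
L_total = 79.4 + 13.01 = 92.4 dB SPL.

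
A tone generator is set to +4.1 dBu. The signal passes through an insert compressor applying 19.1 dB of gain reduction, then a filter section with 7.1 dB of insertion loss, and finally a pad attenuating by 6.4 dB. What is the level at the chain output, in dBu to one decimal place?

-28.5 dBu

Cascaded gains and losses add directly in dB.
+4.1 − 19.1 − 7.1 − 6.4 = -28.5 dBu.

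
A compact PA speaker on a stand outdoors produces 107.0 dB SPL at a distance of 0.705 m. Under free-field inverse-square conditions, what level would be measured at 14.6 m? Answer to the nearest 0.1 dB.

Inverse-square spreading gives ΔL = −20·log₁₀(d₂/d₁).
ΔL = −20·log₁₀(14.6/0.705) = -26.32 dB, so L₂ = 107.0 + (-26.32) = 80.7 dB SPL.

80.7 dB SPL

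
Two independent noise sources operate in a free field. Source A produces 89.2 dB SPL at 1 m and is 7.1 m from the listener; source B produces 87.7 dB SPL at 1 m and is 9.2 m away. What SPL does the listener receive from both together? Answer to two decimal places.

At the listener: L_A = 89.2 − 20·log₁₀(7.1) = 72.175 dB; L_B = 87.7 − 20·log₁₀(9.2) = 68.424 dB.
Combined: 10·log₁₀(10^(72.175/10)+10^(68.424/10)) = 73.70 dB SPL.

73.70 dB SPL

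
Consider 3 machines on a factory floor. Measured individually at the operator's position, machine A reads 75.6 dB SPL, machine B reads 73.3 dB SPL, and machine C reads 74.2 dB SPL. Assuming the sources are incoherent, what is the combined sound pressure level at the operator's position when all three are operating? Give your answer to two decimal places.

79.24 dB SPL

Incoherent sources sum as intensities:
L_total = 10·log₁₀(10^(75.6/10) + 10^(73.3/10) + 10^(74.2/10)) = 10·log₁₀(83990000) = 79.24 dB SPL.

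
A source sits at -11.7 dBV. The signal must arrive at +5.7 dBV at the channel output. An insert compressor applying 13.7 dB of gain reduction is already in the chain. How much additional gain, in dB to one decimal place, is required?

31.1 dB

The required make-up gain is the shortfall in the dB sum.
G = +5.7 − (-11.7) + 13.7 = 31.1 dB.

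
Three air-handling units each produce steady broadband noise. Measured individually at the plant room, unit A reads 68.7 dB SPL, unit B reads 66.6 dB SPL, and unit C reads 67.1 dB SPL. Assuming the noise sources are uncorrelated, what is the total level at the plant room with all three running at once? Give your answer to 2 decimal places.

Add the sources as powers (linear), then convert back to dB:
L_total = 10·log₁₀(10^(68.7/10) + 10^(66.6/10) + 10^(67.1/10)) = 10·log₁₀(17110000) = 72.33 dB SPL.

72.33 dB SPL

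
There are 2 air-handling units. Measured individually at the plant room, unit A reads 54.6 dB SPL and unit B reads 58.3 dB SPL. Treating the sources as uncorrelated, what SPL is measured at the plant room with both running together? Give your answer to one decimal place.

Uncorrelated sources add in intensity (power), not in dB.
L_total = 10·log₁₀(10^(54.6/10) + 10^(58.3/10)) = 10·log₁₀(964500) = 59.8 dB SPL.

59.8 dB SPL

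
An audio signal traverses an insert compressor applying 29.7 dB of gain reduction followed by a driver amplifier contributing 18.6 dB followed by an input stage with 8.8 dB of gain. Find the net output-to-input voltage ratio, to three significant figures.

Net gain = (−29.7) + 18.6 + 8.8 = -2.3 dB.
Voltage ratio = 10^(-2.3/20) = 0.767.

0.767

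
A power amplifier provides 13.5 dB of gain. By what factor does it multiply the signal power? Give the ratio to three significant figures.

22.4

Power ratio = 10^(dB/10).
10^(13.5/10) = 10^(1.350) = 22.4.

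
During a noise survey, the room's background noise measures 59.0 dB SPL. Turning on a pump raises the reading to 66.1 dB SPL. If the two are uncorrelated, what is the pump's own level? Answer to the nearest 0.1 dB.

65.2 dB SPL

Subtract intensities: L_src = 10·log₁₀(10^(L_total/10) − 10^(L_bg/10)).
L_src = 10·log₁₀(10^(66.1/10) − 10^(59.0/10)) = 10·log₁₀(3279000) = 65.2 dB SPL.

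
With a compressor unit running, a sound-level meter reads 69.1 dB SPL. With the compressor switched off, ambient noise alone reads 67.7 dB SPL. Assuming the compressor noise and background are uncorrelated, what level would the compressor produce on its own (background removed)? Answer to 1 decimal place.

63.5 dB SPL

Background correction is a power subtraction:
L_src = 10·log₁₀(10^(69.1/10) − 10^(67.7/10)) = 10·log₁₀(2240000) = 63.5 dB SPL.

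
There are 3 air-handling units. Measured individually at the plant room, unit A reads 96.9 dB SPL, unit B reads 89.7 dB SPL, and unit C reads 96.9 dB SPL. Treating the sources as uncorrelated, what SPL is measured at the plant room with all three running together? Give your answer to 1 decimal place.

Uncorrelated sources add in intensity (power), not in dB.
L_total = 10·log₁₀(10^(96.9/10) + 10^(89.7/10) + 10^(96.9/10)) = 10·log₁₀(10729000000) = 100.3 dB SPL.

100.3 dB SPL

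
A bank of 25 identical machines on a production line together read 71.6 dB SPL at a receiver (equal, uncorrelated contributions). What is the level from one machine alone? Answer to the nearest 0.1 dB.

25 equal incoherent sources add 10·log₁₀(25) = 13.98 dB over one source.
L_one = 71.6 − 13.98 = 57.6 dB SPL.

57.6 dB SPL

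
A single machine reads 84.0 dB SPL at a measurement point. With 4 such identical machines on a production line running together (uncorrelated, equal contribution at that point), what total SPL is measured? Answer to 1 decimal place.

4 equal incoherent sources raise the level by 10·log₁₀(4) = 6.02 dB.
L_total = 84.0 + 6.02 = 90.0 dB SPL.

90.0 dB SPL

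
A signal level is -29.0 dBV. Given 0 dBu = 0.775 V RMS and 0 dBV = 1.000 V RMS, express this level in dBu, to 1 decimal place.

-26.8 dBu

The offset between the scales is 20·log₁₀(0.775/1.000) = −2.214 dB.
So dBu = -29.0 + 2.214 = -26.8 dBu.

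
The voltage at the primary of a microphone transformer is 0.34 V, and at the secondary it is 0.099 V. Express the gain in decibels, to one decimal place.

-10.7 dB

For a voltage ratio, dB = 20·log₁₀(V₂/V₁).
20·log₁₀(0.099/0.34) = 20·log₁₀(0.2912) = -10.7 dB.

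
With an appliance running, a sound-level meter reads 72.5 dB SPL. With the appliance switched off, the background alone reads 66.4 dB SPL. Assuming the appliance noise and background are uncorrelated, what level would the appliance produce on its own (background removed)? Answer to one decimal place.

Remove the background by subtracting linear intensities:
L_src = 10·log₁₀(10^(72.5/10) − 10^(66.4/10)) = 10·log₁₀(13420000) = 71.3 dB SPL.

71.3 dB SPL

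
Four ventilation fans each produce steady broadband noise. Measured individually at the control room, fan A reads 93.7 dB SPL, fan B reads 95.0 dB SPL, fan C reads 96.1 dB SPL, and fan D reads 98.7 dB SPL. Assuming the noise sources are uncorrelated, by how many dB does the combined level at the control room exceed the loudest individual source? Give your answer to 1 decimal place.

Uncorrelated sources add in intensity (power), not in dB.
L_total = 10·log₁₀(10^(93.7/10) + 10^(95.0/10) + 10^(96.1/10) + 10^(98.7/10)) = 102.30 dB SPL.
Excess over the loudest (98.7 dB): 102.30 − 98.7 = 3.6 dB.

3.6 dB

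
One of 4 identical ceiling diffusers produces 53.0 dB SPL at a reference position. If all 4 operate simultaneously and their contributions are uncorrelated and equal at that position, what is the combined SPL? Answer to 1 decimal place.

4 equal incoherent sources raise the level by 10·log₁₀(4) = 6.02 dB.
L_total = 53.0 + 6.02 = 59.0 dB SPL.

59.0 dB SPL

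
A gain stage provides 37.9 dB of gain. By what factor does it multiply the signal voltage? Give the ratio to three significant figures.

Voltage ratio = 10^(dB/20).
10^(37.9/20) = 10^(1.895) = 78.5.

78.5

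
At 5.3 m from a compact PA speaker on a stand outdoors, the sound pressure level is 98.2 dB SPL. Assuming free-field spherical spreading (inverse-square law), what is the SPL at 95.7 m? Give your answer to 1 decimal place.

73.1 dB SPL

Free-field point source: level drops by 20·log₁₀ of the distance ratio.
ΔL = −20·log₁₀(95.7/5.3) = -25.13 dB, so L₂ = 98.2 + (-25.13) = 73.1 dB SPL.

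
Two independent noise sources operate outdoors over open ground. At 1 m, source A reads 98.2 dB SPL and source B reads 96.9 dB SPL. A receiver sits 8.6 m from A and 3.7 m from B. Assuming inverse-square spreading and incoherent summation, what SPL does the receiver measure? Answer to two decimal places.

86.50 dB SPL

At the listener: L_A = 98.2 − 20·log₁₀(8.6) = 79.510 dB; L_B = 96.9 − 20·log₁₀(3.7) = 85.536 dB.
Combined: 10·log₁₀(10^(79.510/10)+10^(85.536/10)) = 86.50 dB SPL.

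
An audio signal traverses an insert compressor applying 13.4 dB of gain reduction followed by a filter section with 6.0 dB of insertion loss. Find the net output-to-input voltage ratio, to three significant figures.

0.107

Net gain = (−13.4) + (−6.0) = -19.4 dB.
Voltage ratio = 10^(-19.4/20) = 0.107.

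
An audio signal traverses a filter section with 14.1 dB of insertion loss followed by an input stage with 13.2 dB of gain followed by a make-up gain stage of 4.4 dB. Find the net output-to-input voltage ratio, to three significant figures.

Net gain = (−14.1) + 13.2 + 4.4 = 3.5 dB.
Voltage ratio = 10^(3.5/20) = 1.50.

1.50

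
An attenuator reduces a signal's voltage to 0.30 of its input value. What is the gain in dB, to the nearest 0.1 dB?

Voltage is an amplitude quantity, so gain = 20·log₁₀(V_out/V_in).
20·log₁₀(0.30) = -10.5 dB.

-10.5 dB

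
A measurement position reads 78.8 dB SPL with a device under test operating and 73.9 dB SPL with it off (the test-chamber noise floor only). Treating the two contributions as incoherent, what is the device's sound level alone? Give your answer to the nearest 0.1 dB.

Subtract intensities: L_src = 10·log₁₀(10^(L_total/10) − 10^(L_bg/10)).
L_src = 10·log₁₀(10^(78.8/10) − 10^(73.9/10)) = 10·log₁₀(51310000) = 77.1 dB SPL.

77.1 dB SPL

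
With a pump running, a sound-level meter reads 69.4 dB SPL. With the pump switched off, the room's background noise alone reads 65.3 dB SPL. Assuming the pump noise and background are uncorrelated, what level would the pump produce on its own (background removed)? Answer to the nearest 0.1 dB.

67.3 dB SPL

Subtract intensities: L_src = 10·log₁₀(10^(L_total/10) − 10^(L_bg/10)).
L_src = 10·log₁₀(10^(69.4/10) − 10^(65.3/10)) = 10·log₁₀(5321000) = 67.3 dB SPL.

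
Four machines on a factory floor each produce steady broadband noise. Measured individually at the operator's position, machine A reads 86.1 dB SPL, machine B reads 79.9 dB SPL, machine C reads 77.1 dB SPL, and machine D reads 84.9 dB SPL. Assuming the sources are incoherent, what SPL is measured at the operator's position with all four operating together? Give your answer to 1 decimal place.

89.4 dB SPL

Incoherent sources sum as intensities:
L_total = 10·log₁₀(10^(86.1/10) + 10^(79.9/10) + 10^(77.1/10) + 10^(84.9/10)) = 10·log₁₀(865400000) = 89.4 dB SPL.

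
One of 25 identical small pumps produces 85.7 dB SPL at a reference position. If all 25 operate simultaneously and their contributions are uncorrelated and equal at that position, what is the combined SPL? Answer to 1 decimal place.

25 equal incoherent sources raise the level by 10·log₁₀(25) = 13.98 dB.
L_total = 85.7 + 13.98 = 99.7 dB SPL.

99.7 dB SPL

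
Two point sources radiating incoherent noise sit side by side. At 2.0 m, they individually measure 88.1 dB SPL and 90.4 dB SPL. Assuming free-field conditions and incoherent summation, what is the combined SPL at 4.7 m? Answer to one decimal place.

Combined at 2.0 m: 10·log₁₀(10^(88.1/10)+10^(90.4/10)) = 92.41 dB SPL.
Then apply −20·log₁₀(4.7/2.0) = -7.42 dB → 85.0 dB SPL.

85.0 dB SPL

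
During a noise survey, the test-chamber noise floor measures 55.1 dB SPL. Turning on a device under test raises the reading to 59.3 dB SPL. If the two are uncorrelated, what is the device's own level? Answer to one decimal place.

57.2 dB SPL

Subtract intensities: L_src = 10·log₁₀(10^(L_total/10) − 10^(L_bg/10)).
L_src = 10·log₁₀(10^(59.3/10) − 10^(55.1/10)) = 10·log₁₀(527500) = 57.2 dB SPL.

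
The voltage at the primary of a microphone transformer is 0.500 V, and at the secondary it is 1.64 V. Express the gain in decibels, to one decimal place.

For a voltage ratio, dB = 20·log₁₀(V₂/V₁).
20·log₁₀(1.64/0.500) = 20·log₁₀(3.280) = 10.3 dB.

10.3 dB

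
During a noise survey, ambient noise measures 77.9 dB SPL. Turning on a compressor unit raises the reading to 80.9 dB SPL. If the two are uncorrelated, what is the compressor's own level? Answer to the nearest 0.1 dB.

77.9 dB SPL

Subtract intensities: L_src = 10·log₁₀(10^(L_total/10) − 10^(L_bg/10)).
L_src = 10·log₁₀(10^(80.9/10) − 10^(77.9/10)) = 10·log₁₀(61370000) = 77.9 dB SPL.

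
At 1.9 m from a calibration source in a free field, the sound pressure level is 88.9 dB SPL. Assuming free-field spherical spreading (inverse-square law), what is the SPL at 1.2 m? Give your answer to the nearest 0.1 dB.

For a point source in a free field, ΔL = −20·log₁₀(d₂/d₁).
ΔL = −20·log₁₀(1.2/1.9) = 3.99 dB, so L₂ = 88.9 + (3.99) = 92.9 dB SPL.

92.9 dB SPL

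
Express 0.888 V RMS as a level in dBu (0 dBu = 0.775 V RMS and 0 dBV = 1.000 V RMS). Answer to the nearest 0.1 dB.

+1.2 dBu

dBu = 20·log₁₀(V / 0.775 V).
20·log₁₀(0.888/0.775) = +1.2 dBu.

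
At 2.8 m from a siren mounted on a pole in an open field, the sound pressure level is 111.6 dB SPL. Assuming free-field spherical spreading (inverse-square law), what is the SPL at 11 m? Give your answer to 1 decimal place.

For a point source in a free field, ΔL = −20·log₁₀(d₂/d₁).
ΔL = −20·log₁₀(11/2.8) = -11.88 dB, so L₂ = 111.6 + (-11.88) = 99.7 dB SPL.

99.7 dB SPL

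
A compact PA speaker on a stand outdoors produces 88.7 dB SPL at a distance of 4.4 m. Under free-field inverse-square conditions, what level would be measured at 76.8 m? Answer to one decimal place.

Free-field point source: level drops by 20·log₁₀ of the distance ratio.
ΔL = −20·log₁₀(76.8/4.4) = -24.84 dB, so L₂ = 88.7 + (-24.84) = 63.9 dB SPL.

63.9 dB SPL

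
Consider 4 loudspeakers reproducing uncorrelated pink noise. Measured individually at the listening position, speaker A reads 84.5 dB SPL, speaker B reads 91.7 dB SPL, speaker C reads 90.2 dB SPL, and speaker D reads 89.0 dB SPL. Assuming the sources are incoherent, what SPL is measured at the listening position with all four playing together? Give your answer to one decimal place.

Incoherent sources sum as intensities:
L_total = 10·log₁₀(10^(84.5/10) + 10^(91.7/10) + 10^(90.2/10) + 10^(89.0/10)) = 10·log₁₀(3602000000) = 95.6 dB SPL.

95.6 dB SPL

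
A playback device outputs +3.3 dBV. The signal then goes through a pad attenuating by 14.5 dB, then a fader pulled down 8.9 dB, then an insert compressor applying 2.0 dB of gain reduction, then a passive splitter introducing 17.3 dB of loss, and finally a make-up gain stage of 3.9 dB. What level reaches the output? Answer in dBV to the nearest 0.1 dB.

-35.5 dBV

In dB, series stages simply add:
+3.3 − 14.5 − 8.9 − 2.0 − 17.3 + 3.9 = -35.5 dBV.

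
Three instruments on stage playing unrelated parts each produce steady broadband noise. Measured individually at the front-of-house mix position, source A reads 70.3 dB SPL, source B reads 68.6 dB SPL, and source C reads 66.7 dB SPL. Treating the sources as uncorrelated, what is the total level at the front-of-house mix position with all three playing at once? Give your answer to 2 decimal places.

73.55 dB SPL

Uncorrelated sources add in intensity (power), not in dB.
L_total = 10·log₁₀(10^(70.3/10) + 10^(68.6/10) + 10^(66.7/10)) = 10·log₁₀(22640000) = 73.55 dB SPL.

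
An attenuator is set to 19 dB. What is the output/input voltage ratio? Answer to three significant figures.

Voltage ratio = 10^(dB/20).
10^(-19/20) = 10^(-0.9500) = 0.112.

0.112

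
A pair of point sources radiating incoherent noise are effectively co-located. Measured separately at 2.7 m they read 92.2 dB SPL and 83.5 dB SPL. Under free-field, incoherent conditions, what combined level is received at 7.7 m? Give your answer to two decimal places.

Combined at 2.7 m: 10·log₁₀(10^(92.2/10)+10^(83.5/10)) = 92.750 dB SPL.
Then apply −20·log₁₀(7.7/2.7) = -9.103 dB → 83.65 dB SPL.

83.65 dB SPL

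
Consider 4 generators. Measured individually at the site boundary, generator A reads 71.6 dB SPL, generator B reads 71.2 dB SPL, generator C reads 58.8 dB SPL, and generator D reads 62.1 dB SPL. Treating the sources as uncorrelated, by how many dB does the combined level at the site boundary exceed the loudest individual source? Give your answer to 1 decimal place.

3.2 dB

Uncorrelated sources add in intensity (power), not in dB.
L_total = 10·log₁₀(10^(71.6/10) + 10^(71.2/10) + 10^(58.8/10) + 10^(62.1/10)) = 74.77 dB SPL.
Excess over the loudest (71.6 dB): 74.77 − 71.6 = 3.2 dB.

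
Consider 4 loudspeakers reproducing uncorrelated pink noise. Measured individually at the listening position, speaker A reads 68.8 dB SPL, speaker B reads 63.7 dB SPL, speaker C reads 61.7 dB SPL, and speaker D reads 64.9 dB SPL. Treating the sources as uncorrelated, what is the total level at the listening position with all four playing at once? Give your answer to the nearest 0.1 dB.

71.6 dB SPL

Add the sources as powers (linear), then convert back to dB:
L_total = 10·log₁₀(10^(68.8/10) + 10^(63.7/10) + 10^(61.7/10) + 10^(64.9/10)) = 10·log₁₀(14500000) = 71.6 dB SPL.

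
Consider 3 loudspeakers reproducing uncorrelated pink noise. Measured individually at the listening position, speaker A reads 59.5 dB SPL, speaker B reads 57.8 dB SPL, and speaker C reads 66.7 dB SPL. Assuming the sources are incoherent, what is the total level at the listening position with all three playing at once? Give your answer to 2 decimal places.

67.90 dB SPL

Uncorrelated sources add in intensity (power), not in dB.
L_total = 10·log₁₀(10^(59.5/10) + 10^(57.8/10) + 10^(66.7/10)) = 10·log₁₀(6171000) = 67.90 dB SPL.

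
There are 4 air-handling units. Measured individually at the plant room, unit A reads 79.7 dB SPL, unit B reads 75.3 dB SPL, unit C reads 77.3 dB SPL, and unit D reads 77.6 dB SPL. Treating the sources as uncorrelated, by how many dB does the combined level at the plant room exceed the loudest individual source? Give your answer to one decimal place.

Uncorrelated sources add in intensity (power), not in dB.
L_total = 10·log₁₀(10^(79.7/10) + 10^(75.3/10) + 10^(77.3/10) + 10^(77.6/10)) = 83.77 dB SPL.
Excess over the loudest (79.7 dB): 83.77 − 79.7 = 4.1 dB.

4.1 dB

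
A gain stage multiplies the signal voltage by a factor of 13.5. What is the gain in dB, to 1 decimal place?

For a voltage ratio, dB = 20·log₁₀(V₂/V₁).
20·log₁₀(13.5) = 22.6 dB.

22.6 dB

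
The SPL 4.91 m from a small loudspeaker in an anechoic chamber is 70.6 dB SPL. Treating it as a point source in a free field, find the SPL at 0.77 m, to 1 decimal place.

86.7 dB SPL

For a point source in a free field, ΔL = −20·log₁₀(d₂/d₁).
ΔL = −20·log₁₀(0.77/4.91) = 16.09 dB, so L₂ = 70.6 + (16.09) = 86.7 dB SPL.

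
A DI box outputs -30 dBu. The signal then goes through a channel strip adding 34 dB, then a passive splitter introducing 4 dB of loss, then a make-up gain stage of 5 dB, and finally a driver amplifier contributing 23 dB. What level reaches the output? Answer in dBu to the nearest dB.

+28 dBu

Cascaded gains and losses add directly in dB.
-30 + 34 − 4 + 5 + 23 = +28 dBu.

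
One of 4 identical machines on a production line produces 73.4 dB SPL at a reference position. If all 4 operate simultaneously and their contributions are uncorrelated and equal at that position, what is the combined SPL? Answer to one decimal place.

4 equal incoherent sources raise the level by 10·log₁₀(4) = 6.02 dB.
L_total = 73.4 + 6.02 = 79.4 dB SPL.

79.4 dB SPL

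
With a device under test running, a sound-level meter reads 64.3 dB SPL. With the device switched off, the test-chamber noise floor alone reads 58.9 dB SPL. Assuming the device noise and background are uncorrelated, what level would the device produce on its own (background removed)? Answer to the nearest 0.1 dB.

62.8 dB SPL

Background correction is a power subtraction:
L_src = 10·log₁₀(10^(64.3/10) − 10^(58.9/10)) = 10·log₁₀(1915000) = 62.8 dB SPL.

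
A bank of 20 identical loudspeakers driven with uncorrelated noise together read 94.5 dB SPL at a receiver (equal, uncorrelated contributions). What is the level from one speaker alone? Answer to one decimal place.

81.5 dB SPL

20 equal incoherent sources add 10·log₁₀(20) = 13.01 dB over one source.
L_one = 94.5 − 13.01 = 81.5 dB SPL.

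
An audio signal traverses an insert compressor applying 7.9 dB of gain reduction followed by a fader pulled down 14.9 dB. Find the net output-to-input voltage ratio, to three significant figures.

Net gain = (−7.9) + (−14.9) = -22.8 dB.
Voltage ratio = 10^(-22.8/20) = 0.0724.

0.0724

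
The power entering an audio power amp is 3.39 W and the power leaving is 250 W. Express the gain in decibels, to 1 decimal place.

18.7 dB

Power is a power quantity, so gain = 10·log₁₀(P_out/P_in).
10·log₁₀(250/3.39) = 10·log₁₀(73.75) = 18.7 dB.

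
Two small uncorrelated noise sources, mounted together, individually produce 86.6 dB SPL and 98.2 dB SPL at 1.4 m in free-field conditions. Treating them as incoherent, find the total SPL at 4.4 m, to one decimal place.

88.5 dB SPL

Combined at 1.4 m: 10·log₁₀(10^(86.6/10)+10^(98.2/10)) = 98.49 dB SPL.
Then apply −20·log₁₀(4.4/1.4) = -9.95 dB → 88.5 dB SPL.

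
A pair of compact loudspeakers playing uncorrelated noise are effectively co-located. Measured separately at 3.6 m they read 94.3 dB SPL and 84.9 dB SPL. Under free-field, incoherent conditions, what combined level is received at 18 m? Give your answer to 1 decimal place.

Combined at 3.6 m: 10·log₁₀(10^(94.3/10)+10^(84.9/10)) = 94.77 dB SPL.
Then apply −20·log₁₀(18/3.6) = -13.98 dB → 80.8 dB SPL.

80.8 dB SPL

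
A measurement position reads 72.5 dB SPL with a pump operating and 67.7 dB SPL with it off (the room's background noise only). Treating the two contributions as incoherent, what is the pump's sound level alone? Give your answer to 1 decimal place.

Subtract intensities: L_src = 10·log₁₀(10^(L_total/10) − 10^(L_bg/10)).
L_src = 10·log₁₀(10^(72.5/10) − 10^(67.7/10)) = 10·log₁₀(11890000) = 70.8 dB SPL.

70.8 dB SPL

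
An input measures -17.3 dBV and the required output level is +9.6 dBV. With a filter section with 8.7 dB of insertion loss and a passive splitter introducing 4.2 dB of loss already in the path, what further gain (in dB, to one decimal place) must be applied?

39.8 dB

The required make-up gain is the shortfall in the dB sum.
G = +9.6 − (-17.3) + 8.7 + 4.2 = 39.8 dB.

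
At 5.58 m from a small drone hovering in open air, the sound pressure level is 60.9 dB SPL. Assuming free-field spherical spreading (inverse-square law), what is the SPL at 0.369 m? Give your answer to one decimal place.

Inverse-square spreading gives ΔL = −20·log₁₀(d₂/d₁).
ΔL = −20·log₁₀(0.369/5.58) = 23.59 dB, so L₂ = 60.9 + (23.59) = 84.5 dB SPL.

84.5 dB SPL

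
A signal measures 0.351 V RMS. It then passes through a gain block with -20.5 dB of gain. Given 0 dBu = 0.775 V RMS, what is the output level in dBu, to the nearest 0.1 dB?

-27.4 dBu

Input level: 20·log₁₀(0.351/0.775) = -6.88 dBu.
Output: -6.88 − 20.5 = -27.4 dBu.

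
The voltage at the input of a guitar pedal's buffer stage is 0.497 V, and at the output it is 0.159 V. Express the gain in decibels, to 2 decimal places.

Voltage ratio → dB uses the 20·log₁₀ form:
20·log₁₀(0.159/0.497) = 20·log₁₀(0.3199) = -9.90 dB.

-9.90 dB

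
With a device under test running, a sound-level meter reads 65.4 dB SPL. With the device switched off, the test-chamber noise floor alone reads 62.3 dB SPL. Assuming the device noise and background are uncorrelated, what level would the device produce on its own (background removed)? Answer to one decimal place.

Subtract intensities: L_src = 10·log₁₀(10^(L_total/10) − 10^(L_bg/10)).
L_src = 10·log₁₀(10^(65.4/10) − 10^(62.3/10)) = 10·log₁₀(1769000) = 62.5 dB SPL.

62.5 dB SPL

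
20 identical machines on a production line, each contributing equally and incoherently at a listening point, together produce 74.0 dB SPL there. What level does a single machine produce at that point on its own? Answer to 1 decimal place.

20 equal incoherent sources add 10·log₁₀(20) = 13.01 dB over one source.
L_one = 74.0 − 13.01 = 61.0 dB SPL.

61.0 dB SPL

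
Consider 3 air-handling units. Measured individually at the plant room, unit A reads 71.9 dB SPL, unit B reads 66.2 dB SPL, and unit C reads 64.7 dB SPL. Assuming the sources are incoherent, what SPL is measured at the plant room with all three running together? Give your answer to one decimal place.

Uncorrelated sources add in intensity (power), not in dB.
L_total = 10·log₁₀(10^(71.9/10) + 10^(66.2/10) + 10^(64.7/10)) = 10·log₁₀(22610000) = 73.5 dB SPL.

73.5 dB SPL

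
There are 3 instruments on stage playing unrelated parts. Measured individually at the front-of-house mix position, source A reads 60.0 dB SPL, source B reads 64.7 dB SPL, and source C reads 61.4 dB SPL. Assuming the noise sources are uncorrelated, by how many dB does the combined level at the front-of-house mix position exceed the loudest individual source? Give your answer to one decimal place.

Add the sources as powers (linear), then convert back to dB:
L_total = 10·log₁₀(10^(60.0/10) + 10^(64.7/10) + 10^(61.4/10)) = 67.27 dB SPL.
Excess over the loudest (64.7 dB): 67.27 − 64.7 = 2.6 dB.

2.6 dB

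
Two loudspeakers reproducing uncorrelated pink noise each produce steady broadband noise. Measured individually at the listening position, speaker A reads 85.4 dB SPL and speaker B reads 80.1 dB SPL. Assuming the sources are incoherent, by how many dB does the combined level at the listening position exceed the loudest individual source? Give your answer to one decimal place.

1.1 dB

Add the sources as powers (linear), then convert back to dB:
L_total = 10·log₁₀(10^(85.4/10) + 10^(80.1/10)) = 86.52 dB SPL.
Excess over the loudest (85.4 dB): 86.52 − 85.4 = 1.1 dB.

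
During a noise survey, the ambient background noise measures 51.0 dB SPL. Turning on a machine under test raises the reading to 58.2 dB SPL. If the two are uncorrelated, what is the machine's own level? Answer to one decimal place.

57.3 dB SPL

Subtract intensities: L_src = 10·log₁₀(10^(L_total/10) − 10^(L_bg/10)).
L_src = 10·log₁₀(10^(58.2/10) − 10^(51.0/10)) = 10·log₁₀(534800) = 57.3 dB SPL.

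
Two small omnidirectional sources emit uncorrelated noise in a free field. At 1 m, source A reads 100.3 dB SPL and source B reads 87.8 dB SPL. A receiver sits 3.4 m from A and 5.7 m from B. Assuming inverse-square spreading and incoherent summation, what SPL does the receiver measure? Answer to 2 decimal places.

89.76 dB SPL

At the listener: L_A = 100.3 − 20·log₁₀(3.4) = 89.670 dB; L_B = 87.8 − 20·log₁₀(5.7) = 72.683 dB.
Combined: 10·log₁₀(10^(89.670/10)+10^(72.683/10)) = 89.76 dB SPL.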